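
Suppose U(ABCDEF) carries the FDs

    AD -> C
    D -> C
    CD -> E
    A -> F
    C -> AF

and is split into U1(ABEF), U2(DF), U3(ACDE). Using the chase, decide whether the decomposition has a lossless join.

Chase test. Columns are ABCDEF; row i has aⱼ where attribute j ∈ Ui, else bᵢⱼ.
Initial tableau (one row per fragment):
  row 1: a1 a2 b13 b14 a5 a6
  row 2: b21 b22 b23 a4 b25 a6
  row 3: a1 b32 a3 a4 a5 b36
Rows 2 and 3 agree on D; apply D→C and equate their C entries.
Rows 2 and 3 agree on CD; apply CD→E and equate their E entries.
Rows 1 and 3 agree on A; apply A→F and equate their F entries.
Rows 2 and 3 agree on C; apply C→AF and equate their AF entries.
No row becomes fully distinguished — the join is lossy.

No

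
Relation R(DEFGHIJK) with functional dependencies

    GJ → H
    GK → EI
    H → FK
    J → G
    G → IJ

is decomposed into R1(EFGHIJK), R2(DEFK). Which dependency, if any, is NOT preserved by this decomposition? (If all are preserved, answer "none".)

GJ → H lies within R1.
GK → EI lies within R1.
H → FK lies within R1.
J → G lies within R1.
G → IJ lies within R1.
Every dependency is enforceable on the fragments, so the decomposition is dependency-preserving.

none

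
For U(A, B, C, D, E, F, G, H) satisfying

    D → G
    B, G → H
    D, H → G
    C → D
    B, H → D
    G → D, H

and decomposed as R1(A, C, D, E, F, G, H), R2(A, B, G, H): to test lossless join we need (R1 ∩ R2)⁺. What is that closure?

R1 ∩ R2 = {A, G, H}.
G → D, H applies, adding D
Closure: {A, D, G, H}.

A, D, G, H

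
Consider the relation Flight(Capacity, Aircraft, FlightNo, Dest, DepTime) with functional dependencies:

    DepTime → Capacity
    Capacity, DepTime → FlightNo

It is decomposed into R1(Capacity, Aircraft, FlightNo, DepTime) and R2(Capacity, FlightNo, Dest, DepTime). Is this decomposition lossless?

Common attributes: R1 ∩ R2 = {Capacity, FlightNo, DepTime}.
No dependency enlarges {Capacity, FlightNo, DepTime}, so (Capacity, FlightNo, DepTime)⁺ = {Capacity, FlightNo, DepTime}.
The closure contains neither all of R1 = {Capacity, Aircraft, FlightNo, DepTime} nor all of R2 = {Capacity, FlightNo, Dest, DepTime}, so the common attributes are not a superkey of either fragment. The join is lossy.

No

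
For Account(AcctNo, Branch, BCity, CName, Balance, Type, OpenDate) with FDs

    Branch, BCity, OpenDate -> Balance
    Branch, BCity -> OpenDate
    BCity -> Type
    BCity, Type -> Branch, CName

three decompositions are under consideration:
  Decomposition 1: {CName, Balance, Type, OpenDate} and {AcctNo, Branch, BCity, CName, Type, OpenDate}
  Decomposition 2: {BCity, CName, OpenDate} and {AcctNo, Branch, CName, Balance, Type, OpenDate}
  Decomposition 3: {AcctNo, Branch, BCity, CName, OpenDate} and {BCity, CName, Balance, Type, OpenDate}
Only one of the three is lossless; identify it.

Decomposition 1: common = {CName, Type, OpenDate}, closure = {CName, Type, OpenDate} → lossy.
Decomposition 2: common = {CName, OpenDate}, closure = {CName, OpenDate} → lossy.
Decomposition 3: common = {BCity, CName, OpenDate}, closure = {Branch, BCity, CName, Balance, Type, OpenDate} → lossless.

Decomposition 3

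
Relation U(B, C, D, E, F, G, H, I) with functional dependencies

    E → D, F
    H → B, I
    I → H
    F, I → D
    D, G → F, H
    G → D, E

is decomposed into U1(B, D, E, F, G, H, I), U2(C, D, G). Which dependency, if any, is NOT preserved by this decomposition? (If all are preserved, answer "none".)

none

E → D, F lies within U1.
H → B, I lies within U1.
I → H lies within U1.
F, I → D lies within U1.
D, G → F, H lies within U1.
G → D, E lies within U1.
Every dependency is enforceable on the fragments, so the decomposition is dependency-preserving.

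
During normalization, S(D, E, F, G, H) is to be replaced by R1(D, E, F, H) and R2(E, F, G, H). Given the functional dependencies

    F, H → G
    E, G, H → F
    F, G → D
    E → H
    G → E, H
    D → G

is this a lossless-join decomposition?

Yes

Common attributes: R1 ∩ R2 = {E, F, H}.
Closure of {E, F, H}: F, H → G applies, adding G; F, G → D applies, adding D. So (E, F, H)⁺ = {D, E, F, G, H}.
This closure contains every attribute of R1, so R1 ∩ R2 → R1. The join is lossless.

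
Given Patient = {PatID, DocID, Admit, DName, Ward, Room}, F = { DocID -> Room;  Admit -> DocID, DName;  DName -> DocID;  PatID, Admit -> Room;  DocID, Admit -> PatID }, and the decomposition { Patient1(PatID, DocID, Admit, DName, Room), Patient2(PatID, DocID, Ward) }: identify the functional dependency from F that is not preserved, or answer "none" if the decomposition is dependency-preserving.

none

DocID → Room lies within Patient1.
Admit → DocID, DName lies within Patient1.
DName → DocID lies within Patient1.
PatID, Admit → Room lies within Patient1.
DocID, Admit → PatID lies within Patient1.
Every dependency is enforceable on the fragments, so the decomposition is dependency-preserving.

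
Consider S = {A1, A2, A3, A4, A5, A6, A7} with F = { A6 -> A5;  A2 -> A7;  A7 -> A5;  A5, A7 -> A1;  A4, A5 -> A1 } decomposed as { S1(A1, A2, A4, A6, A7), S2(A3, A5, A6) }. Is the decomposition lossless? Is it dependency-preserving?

Lossless test: (A6)⁺ = {A5, A6}, which is a superkey of neither fragment — lossy.
Dependency preservation: the restricted closure of {A7} across the fragments never reaches {A5}, so A7 → A5 cannot be enforced without a join — not preserved.

lossy and not dependency-preserving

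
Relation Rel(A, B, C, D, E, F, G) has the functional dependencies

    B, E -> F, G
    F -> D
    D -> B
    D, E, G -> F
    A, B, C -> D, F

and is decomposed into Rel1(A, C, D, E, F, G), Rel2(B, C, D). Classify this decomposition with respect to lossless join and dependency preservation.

lossless but not dependency-preserving

Lossless test: (C, D)⁺ = {B, C, D}, which contains all of one fragment — lossless.
Dependency preservation: the restricted closure of {B, E} across the fragments never reaches {F, G}, so B, E → F, G cannot be enforced without a join — not preserved.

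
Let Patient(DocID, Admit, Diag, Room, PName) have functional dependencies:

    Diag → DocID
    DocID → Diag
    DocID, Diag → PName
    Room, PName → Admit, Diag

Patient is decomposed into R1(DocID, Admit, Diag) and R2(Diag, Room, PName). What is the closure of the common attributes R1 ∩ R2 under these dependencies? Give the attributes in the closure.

DocID, Diag, PName

R1 ∩ R2 = {Diag}.
Diag → DocID applies, adding DocID
DocID, Diag → PName applies, adding PName
Closure: {DocID, Diag, PName}.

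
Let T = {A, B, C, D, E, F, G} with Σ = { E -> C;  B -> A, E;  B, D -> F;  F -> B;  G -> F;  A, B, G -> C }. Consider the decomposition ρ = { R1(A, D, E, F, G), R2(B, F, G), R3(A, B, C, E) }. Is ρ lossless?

Yes

Chase test. Columns are A, B, C, D, E, F, G; row i has aⱼ where attribute j ∈ Ri, else bᵢⱼ.
Initial tableau (one row per fragment):
  row 1: a1 b12 b13 a4 a5 a6 a7
  row 2: b21 a2 b23 b24 b25 a6 a7
  row 3: a1 a2 a3 b34 a5 b36 b37
Rows 1 and 3 agree on E; apply E→C and equate their C entries.
Rows 2 and 3 agree on B; apply B→A, E and equate their A, E entries.
Rows 1 and 2 agree on F; apply F→B and equate their B entries.
Rows 1 and 2 agree on A, B, G; apply A, B, G→C and equate their C entries.
Row 1 is now all distinguished symbols — the join is lossless.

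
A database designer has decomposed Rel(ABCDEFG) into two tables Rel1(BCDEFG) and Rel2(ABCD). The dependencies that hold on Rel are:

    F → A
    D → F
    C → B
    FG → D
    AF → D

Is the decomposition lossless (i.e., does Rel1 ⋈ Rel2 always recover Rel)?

Common attributes: Rel1 ∩ Rel2 = {BCD}.
Closure of {BCD}: D → F applies, adding F; F → A applies, adding A. So (BCD)⁺ = {ABCDF}.
This closure contains every attribute of Rel2, so Rel1 ∩ Rel2 → Rel2. The join is lossless.

Yes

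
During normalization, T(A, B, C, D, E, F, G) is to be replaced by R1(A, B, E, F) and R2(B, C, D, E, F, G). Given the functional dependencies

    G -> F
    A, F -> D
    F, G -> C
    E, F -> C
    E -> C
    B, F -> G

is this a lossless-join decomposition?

Common attributes: R1 ∩ R2 = {B, E, F}.
Closure of {B, E, F}: E, F → C applies, adding C; B, F → G applies, adding G. So (B, E, F)⁺ = {B, C, E, F, G}.
The closure contains neither all of R1 = {A, B, E, F} nor all of R2 = {B, C, D, E, F, G}, so the common attributes are not a superkey of either fragment. The join is lossy.

No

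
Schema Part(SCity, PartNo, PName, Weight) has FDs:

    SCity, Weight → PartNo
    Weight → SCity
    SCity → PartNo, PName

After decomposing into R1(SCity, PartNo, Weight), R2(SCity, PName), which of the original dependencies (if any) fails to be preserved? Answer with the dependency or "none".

SCity, Weight → PartNo lies within R1.
Weight → SCity lies within R1.
SCity → PartNo, PName: restricted closure across fragments reaches PartNo, PName.
Every dependency is enforceable on the fragments, so the decomposition is dependency-preserving.

none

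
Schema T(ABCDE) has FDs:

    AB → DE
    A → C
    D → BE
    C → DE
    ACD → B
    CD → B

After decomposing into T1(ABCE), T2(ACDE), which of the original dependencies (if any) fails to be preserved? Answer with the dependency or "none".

Check D → BE: no single fragment contains all of {BDE}, and the restricted closure of {D} across the fragments never reaches {BE}.
AB → DE is preserved.
A → C is preserved.
C → DE is preserved.
ACD → B is preserved.
CD → B is preserved.

D → BE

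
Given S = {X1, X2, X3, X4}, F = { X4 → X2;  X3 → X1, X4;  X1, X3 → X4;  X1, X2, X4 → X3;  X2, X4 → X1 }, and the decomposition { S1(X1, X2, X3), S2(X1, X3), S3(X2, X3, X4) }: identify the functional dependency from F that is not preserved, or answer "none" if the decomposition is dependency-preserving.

X4 → X2 lies within S3.
X3 → X1, X4: restricted closure across fragments reaches X1, X4.
X1, X3 → X4: restricted closure across fragments reaches X4.
X1, X2, X4 → X3: restricted closure across fragments reaches X3.
X2, X4 → X1: restricted closure across fragments reaches X1.
Every dependency is enforceable on the fragments, so the decomposition is dependency-preserving.

none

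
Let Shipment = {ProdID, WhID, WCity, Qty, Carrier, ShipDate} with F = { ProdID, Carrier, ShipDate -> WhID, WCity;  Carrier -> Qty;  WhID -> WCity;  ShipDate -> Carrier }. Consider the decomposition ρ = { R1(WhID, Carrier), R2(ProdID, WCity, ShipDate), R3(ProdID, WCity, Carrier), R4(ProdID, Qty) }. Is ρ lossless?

Chase test. Columns are ProdID, WhID, WCity, Qty, Carrier, ShipDate; row i has aⱼ where attribute j ∈ Ri, else bᵢⱼ.
Initial tableau (one row per fragment):
  row 1: b11 a2 b13 b14 a5 b16
  row 2: a1 b22 a3 b24 b25 a6
  row 3: a1 b32 a3 b34 a5 b36
  row 4: a1 b42 b43 a4 b45 b46
Rows 1 and 3 agree on Carrier; apply Carrier→Qty and equate their Qty entries.
No row becomes fully distinguished — the join is lossy.

No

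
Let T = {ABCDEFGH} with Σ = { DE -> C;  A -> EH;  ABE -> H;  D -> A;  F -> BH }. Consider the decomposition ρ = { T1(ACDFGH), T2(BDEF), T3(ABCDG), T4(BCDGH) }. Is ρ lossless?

Yes

Chase test. Columns are ABCDEFGH; row i has aⱼ where attribute j ∈ Ti, else bᵢⱼ.
Initial tableau (one row per fragment):
  row 1: a1 b12 a3 a4 b15 a6 a7 a8
  row 2: b21 a2 b23 a4 a5 a6 b27 b28
  row 3: a1 a2 a3 a4 b35 b36 a7 b38
  row 4: b41 a2 a3 a4 b45 b46 a7 a8
Rows 1 and 3 agree on A; apply A→EH and equate their EH entries.
Rows 1 and 2 agree on D; apply D→A and equate their A entries.
Rows 1 and 4 agree on D; apply D→A and equate their A entries.
Rows 1 and 2 agree on F; apply F→BH and equate their BH entries.
Rows 1 and 2 agree on A; apply A→EH and equate their EH entries.
Rows 1 and 4 agree on A; apply A→EH and equate their EH entries.
Rows 1 and 2 agree on DE; apply DE→C and equate their C entries.
Row 1 is now all distinguished symbols — the join is lossless.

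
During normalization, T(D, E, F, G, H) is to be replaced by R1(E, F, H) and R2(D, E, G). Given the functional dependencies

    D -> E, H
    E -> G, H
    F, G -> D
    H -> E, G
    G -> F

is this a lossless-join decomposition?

Common attributes: R1 ∩ R2 = {E}.
Closure of {E}: E → G, H applies, adding G, H; G → F applies, adding F; F, G → D applies, adding D. So (E)⁺ = {D, E, F, G, H}.
This closure contains every attribute of R1, so R1 ∩ R2 → R1. The join is lossless.

Yes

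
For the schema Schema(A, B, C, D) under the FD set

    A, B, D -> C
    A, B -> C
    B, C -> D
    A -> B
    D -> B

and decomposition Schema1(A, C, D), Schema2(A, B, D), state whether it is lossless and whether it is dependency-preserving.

lossless but not dependency-preserving

Lossless test: (A, D)⁺ = {A, B, C, D}, which contains all of one fragment — lossless.
Dependency preservation: the restricted closure of {B, C} across the fragments never reaches {D}, so B, C → D cannot be enforced without a join — not preserved.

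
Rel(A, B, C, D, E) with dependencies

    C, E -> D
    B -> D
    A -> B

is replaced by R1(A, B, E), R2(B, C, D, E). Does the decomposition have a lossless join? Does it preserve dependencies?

Lossless test: (B, E)⁺ = {B, D, E}, which is a superkey of neither fragment — lossy.
Dependency preservation: every FD's attributes lie within a single fragment, so each can be enforced locally — preserved.

lossy but dependency-preserving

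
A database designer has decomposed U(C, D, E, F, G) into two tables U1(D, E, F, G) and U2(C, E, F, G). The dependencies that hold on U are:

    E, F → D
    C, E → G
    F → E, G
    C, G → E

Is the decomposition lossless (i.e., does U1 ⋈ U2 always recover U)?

Yes

Common attributes: U1 ∩ U2 = {E, F, G}.
Closure of {E, F, G}: E, F → D applies, adding D. So (E, F, G)⁺ = {D, E, F, G}.
This closure contains every attribute of U1, so U1 ∩ U2 → U1. The join is lossless.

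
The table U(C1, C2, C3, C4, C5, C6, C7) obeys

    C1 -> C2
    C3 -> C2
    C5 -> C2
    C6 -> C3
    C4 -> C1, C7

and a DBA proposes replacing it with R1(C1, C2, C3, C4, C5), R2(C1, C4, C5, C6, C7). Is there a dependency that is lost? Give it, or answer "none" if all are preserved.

Check C6 → C3: no single fragment contains all of {C3, C6}, and the restricted closure of {C6} across the fragments never reaches {C3}.
C1 → C2 is preserved.
C3 → C2 is preserved.
C5 → C2 is preserved.
C4 → C1, C7 is preserved.

C6 -> C3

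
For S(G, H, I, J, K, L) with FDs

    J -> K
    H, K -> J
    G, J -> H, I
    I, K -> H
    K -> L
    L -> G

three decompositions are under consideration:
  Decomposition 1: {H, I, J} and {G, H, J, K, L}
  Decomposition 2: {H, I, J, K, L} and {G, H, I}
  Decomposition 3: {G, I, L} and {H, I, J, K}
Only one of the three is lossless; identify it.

Decomposition 1: common = {H, J}, closure = {G, H, I, J, K, L} → lossless.
Decomposition 2: common = {H, I}, closure = {H, I} → lossy.
Decomposition 3: common = {I}, closure = {I} → lossy.

Decomposition 1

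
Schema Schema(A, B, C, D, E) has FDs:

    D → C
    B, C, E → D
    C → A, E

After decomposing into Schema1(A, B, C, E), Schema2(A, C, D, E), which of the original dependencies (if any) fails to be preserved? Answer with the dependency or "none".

Check B, C, E → D: no single fragment contains all of {B, C, D, E}, and the restricted closure of {B, C, E} across the fragments never reaches {D}.
D → C is preserved.
C → A, E is preserved.

B, C, E → D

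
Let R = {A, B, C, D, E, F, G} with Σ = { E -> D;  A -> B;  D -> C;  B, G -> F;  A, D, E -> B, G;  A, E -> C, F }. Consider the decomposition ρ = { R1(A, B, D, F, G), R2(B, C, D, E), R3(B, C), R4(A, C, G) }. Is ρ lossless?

Chase test. Columns are A, B, C, D, E, F, G; row i has aⱼ where attribute j ∈ Ri, else bᵢⱼ.
Initial tableau (one row per fragment):
  row 1: a1 a2 b13 a4 b15 a6 a7
  row 2: b21 a2 a3 a4 a5 b26 b27
  row 3: b31 a2 a3 b34 b35 b36 b37
  row 4: a1 b42 a3 b44 b45 b46 a7
Rows 1 and 4 agree on A; apply A→B and equate their B entries.
Rows 1 and 2 agree on D; apply D→C and equate their C entries.
Rows 1 and 4 agree on B, G; apply B, G→F and equate their F entries.
No row becomes fully distinguished — the join is lossy.

No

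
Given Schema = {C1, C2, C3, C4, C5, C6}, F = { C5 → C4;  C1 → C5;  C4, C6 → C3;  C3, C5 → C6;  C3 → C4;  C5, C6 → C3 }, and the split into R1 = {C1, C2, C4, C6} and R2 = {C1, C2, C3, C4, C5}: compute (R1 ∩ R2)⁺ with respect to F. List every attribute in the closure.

C1, C2, C4, C5

R1 ∩ R2 = {C1, C2, C4}.
C1 → C5 applies, adding C5
Closure: {C1, C2, C4, C5}.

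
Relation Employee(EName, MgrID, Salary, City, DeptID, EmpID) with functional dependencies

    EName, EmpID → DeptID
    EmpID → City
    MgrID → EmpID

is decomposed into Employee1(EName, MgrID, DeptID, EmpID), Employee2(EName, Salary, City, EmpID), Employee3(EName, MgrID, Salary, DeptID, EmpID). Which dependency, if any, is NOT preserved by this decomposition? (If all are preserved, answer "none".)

none

EName, EmpID → DeptID lies within Employee1.
EmpID → City lies within Employee2.
MgrID → EmpID lies within Employee1.
Every dependency is enforceable on the fragments, so the decomposition is dependency-preserving.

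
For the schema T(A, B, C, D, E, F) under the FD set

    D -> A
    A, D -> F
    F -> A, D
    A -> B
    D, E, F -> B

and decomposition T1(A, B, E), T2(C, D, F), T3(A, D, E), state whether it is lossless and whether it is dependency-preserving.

Lossless test (chase): Rows 2 and 3 agree on D; apply D→A and equate their A entries. Rows 2 and 3 agree on A, D; apply A, D→F and equate their F entries. Rows 1 and 2 agree on A; apply A→B and equate their B entries. Rows 1 and 3 agree on A; apply A→B and equate their B entries. No row becomes fully distinguished — the join is lossy.
Dependency preservation: A, D → F; F → A, D; D, E, F → B are not contained in any single fragment, but the restricted closure of each left-hand side across the fragments still reaches the right-hand side; the remaining FDs each lie inside some fragment. All dependencies are preserved.

lossy but dependency-preserving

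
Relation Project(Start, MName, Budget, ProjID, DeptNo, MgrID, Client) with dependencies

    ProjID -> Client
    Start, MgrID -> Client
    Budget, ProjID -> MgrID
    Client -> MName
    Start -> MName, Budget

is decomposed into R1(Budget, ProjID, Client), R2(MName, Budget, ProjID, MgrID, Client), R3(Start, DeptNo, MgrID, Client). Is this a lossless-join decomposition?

No

Chase test. Columns are Start, MName, Budget, ProjID, DeptNo, MgrID, Client; row i has aⱼ where attribute j ∈ Ri, else bᵢⱼ.
Initial tableau (one row per fragment):
  row 1: b11 b12 a3 a4 b15 b16 a7
  row 2: b21 a2 a3 a4 b25 a6 a7
  row 3: a1 b32 b33 b34 a5 a6 a7
Rows 1 and 2 agree on Budget, ProjID; apply Budget, ProjID→MgrID and equate their MgrID entries.
Rows 1 and 2 agree on Client; apply Client→MName and equate their MName entries.
Rows 1 and 3 agree on Client; apply Client→MName and equate their MName entries.
No row becomes fully distinguished — the join is lossy.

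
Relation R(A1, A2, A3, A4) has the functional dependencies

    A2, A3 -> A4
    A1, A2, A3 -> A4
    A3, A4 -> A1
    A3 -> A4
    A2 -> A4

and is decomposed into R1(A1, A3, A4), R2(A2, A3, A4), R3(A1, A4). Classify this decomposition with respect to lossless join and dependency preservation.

Lossless test (chase): Rows 1 and 2 agree on A3, A4; apply A3, A4→A1 and equate their A1 entries. Row 2 is now all distinguished symbols — the join is lossless.
Dependency preservation: A1, A2, A3 → A4 is not contained in any single fragment, but the restricted closure of its left-hand side across the fragments still reaches the right-hand side; the remaining FDs each lie inside some fragment. All dependencies are preserved.

lossless and dependency-preserving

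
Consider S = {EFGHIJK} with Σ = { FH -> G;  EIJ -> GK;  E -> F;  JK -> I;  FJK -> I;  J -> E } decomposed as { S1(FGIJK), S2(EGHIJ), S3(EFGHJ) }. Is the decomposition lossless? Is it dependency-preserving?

Lossless test (chase): Rows 2 and 3 agree on E; apply E→F and equate their F entries. Rows 1 and 2 agree on J; apply J→E and equate their E entries. Rows 1 and 2 agree on EIJ; apply EIJ→GK and equate their GK entries. Row 2 is now all distinguished symbols — the join is lossless.
Dependency preservation: EIJ → GK is not contained in any single fragment, but the restricted closure of its left-hand side across the fragments still reaches the right-hand side; the remaining FDs each lie inside some fragment. All dependencies are preserved.

lossless and dependency-preserving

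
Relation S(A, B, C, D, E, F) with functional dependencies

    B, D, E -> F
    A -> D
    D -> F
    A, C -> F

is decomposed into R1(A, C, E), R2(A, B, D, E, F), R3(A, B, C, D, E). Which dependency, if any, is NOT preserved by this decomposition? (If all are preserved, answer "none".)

B, D, E → F lies within R2.
A → D lies within R2.
D → F lies within R2.
A, C → F: restricted closure across fragments reaches F.
Every dependency is enforceable on the fragments, so the decomposition is dependency-preserving.

none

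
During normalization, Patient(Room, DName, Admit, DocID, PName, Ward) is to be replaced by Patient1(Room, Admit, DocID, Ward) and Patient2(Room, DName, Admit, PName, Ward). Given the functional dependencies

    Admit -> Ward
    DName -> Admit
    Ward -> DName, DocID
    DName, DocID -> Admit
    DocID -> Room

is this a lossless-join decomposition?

Common attributes: Patient1 ∩ Patient2 = {Room, Admit, Ward}.
Closure of {Room, Admit, Ward}: Ward → DName, DocID applies, adding DName, DocID. So (Room, Admit, Ward)⁺ = {Room, DName, Admit, DocID, Ward}.
This closure contains every attribute of Patient1, so Patient1 ∩ Patient2 → Patient1. The join is lossless.

Yes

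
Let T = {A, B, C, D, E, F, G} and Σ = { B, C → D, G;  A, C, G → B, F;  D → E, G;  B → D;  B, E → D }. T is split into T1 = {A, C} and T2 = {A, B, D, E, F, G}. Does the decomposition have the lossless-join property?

Common attributes: T1 ∩ T2 = {A}.
No dependency enlarges {A}, so (A)⁺ = {A}.
The closure contains neither all of T1 = {A, C} nor all of T2 = {A, B, D, E, F, G}, so the common attributes are not a superkey of either fragment. The join is lossy.

No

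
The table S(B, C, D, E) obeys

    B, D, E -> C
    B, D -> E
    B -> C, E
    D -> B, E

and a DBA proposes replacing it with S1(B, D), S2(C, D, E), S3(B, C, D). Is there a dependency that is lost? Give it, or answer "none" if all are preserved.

Check B → C, E: no single fragment contains all of {B, C, E}, and the restricted closure of {B} across the fragments never reaches {C, E}.
B, D, E → C is preserved.
B, D → E is preserved.
D → B, E is preserved.

B -> C, E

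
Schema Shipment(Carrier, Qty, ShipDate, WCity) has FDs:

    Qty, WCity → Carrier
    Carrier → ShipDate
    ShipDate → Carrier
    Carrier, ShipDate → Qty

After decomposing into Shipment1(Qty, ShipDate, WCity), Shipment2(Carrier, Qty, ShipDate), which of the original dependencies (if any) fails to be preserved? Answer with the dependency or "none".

none

Qty, WCity → Carrier: restricted closure across fragments reaches Carrier.
Carrier → ShipDate lies within Shipment2.
ShipDate → Carrier lies within Shipment2.
Carrier, ShipDate → Qty lies within Shipment2.
Every dependency is enforceable on the fragments, so the decomposition is dependency-preserving.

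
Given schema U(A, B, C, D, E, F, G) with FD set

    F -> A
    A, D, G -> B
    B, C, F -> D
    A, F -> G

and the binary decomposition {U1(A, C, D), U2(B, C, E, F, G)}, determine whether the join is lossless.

No

Common attributes: U1 ∩ U2 = {C}.
No dependency enlarges {C}, so (C)⁺ = {C}.
The closure contains neither all of U1 = {A, C, D} nor all of U2 = {B, C, E, F, G}, so the common attributes are not a superkey of either fragment. The join is lossy.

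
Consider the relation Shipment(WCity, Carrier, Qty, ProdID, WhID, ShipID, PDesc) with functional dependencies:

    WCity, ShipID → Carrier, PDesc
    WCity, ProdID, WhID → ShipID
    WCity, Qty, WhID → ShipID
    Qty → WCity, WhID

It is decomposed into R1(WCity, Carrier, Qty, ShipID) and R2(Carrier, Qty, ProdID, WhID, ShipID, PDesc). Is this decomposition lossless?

Yes

Common attributes: R1 ∩ R2 = {Carrier, Qty, ShipID}.
Closure of {Carrier, Qty, ShipID}: Qty → WCity, WhID applies, adding WCity, WhID; WCity, ShipID → Carrier, PDesc applies, adding PDesc. So (Carrier, Qty, ShipID)⁺ = {WCity, Carrier, Qty, WhID, ShipID, PDesc}.
This closure contains every attribute of R1, so R1 ∩ R2 → R1. The join is lossless.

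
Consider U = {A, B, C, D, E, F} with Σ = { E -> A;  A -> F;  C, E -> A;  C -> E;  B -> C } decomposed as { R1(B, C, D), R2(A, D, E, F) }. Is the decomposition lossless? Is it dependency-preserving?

lossy and not dependency-preserving

Lossless test: (D)⁺ = {D}, which is a superkey of neither fragment — lossy.
Dependency preservation: the restricted closure of {C} across the fragments never reaches {E}, so C → E cannot be enforced without a join — not preserved.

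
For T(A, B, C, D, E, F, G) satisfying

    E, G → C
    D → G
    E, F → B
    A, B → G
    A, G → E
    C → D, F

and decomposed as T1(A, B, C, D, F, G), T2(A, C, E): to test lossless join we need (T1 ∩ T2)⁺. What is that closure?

T1 ∩ T2 = {A, C}.
C → D, F applies, adding D, F
D → G applies, adding G
A, G → E applies, adding E
E, F → B applies, adding B
Closure: {A, B, C, D, E, F, G}.

A, B, C, D, E, F, G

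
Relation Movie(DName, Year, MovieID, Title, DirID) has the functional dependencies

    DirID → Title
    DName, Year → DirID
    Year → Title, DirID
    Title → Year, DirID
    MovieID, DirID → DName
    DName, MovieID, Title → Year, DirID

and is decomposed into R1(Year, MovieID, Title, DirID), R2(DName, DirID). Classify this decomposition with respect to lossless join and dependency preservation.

lossy and not dependency-preserving

Lossless test: (DirID)⁺ = {Year, Title, DirID}, which is a superkey of neither fragment — lossy.
Dependency preservation: the restricted closure of {MovieID, DirID} across the fragments never reaches {DName}, so MovieID, DirID → DName cannot be enforced without a join — not preserved.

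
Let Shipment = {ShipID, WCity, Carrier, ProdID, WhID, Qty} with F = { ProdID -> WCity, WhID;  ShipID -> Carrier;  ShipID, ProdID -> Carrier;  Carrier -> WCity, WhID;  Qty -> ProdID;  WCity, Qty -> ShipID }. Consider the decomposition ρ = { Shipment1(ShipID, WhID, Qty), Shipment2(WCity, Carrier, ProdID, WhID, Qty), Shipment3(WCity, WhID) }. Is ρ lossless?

Yes

Chase test. Columns are ShipID, WCity, Carrier, ProdID, WhID, Qty; row i has aⱼ where attribute j ∈ Shipmenti, else bᵢⱼ.
Initial tableau (one row per fragment):
  row 1: a1 b12 b13 b14 a5 a6
  row 2: b21 a2 a3 a4 a5 a6
  row 3: b31 a2 b33 b34 a5 b36
Rows 1 and 2 agree on Qty; apply Qty→ProdID and equate their ProdID entries.
Rows 1 and 2 agree on ProdID; apply ProdID→WCity, WhID and equate their WCity, WhID entries.
Rows 1 and 2 agree on WCity, Qty; apply WCity, Qty→ShipID and equate their ShipID entries.
Rows 1 and 2 agree on ShipID; apply ShipID→Carrier and equate their Carrier entries.
Row 1 is now all distinguished symbols — the join is lossless.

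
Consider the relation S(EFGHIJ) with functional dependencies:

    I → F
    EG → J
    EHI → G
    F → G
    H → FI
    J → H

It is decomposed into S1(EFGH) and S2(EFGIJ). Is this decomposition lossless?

Yes

Common attributes: S1 ∩ S2 = {EFG}.
Closure of {EFG}: EG → J applies, adding J; J → H applies, adding H; H → FI applies, adding I. So (EFG)⁺ = {EFGHIJ}.
This closure contains every attribute of S1, so S1 ∩ S2 → S1. The join is lossless.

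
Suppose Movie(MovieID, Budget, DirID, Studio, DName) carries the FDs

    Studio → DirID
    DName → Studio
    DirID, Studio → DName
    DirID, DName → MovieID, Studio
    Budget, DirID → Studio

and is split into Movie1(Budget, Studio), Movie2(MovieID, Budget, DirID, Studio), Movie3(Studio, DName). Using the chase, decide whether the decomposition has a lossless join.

Chase test. Columns are MovieID, Budget, DirID, Studio, DName; row i has aⱼ where attribute j ∈ Moviei, else bᵢⱼ.
Initial tableau (one row per fragment):
  row 1: b11 a2 b13 a4 b15
  row 2: a1 a2 a3 a4 b25
  row 3: b31 b32 b33 a4 a5
Rows 1 and 2 agree on Studio; apply Studio→DirID and equate their DirID entries.
Rows 1 and 3 agree on Studio; apply Studio→DirID and equate their DirID entries.
Rows 1 and 2 agree on DirID, Studio; apply DirID, Studio→DName and equate their DName entries.
Rows 1 and 3 agree on DirID, Studio; apply DirID, Studio→DName and equate their DName entries.
Rows 1 and 2 agree on DirID, DName; apply DirID, DName→MovieID, Studio and equate their MovieID, Studio entries.
Rows 1 and 3 agree on DirID, DName; apply DirID, DName→MovieID, Studio and equate their MovieID, Studio entries.
Row 1 is now all distinguished symbols — the join is lossless.

Yes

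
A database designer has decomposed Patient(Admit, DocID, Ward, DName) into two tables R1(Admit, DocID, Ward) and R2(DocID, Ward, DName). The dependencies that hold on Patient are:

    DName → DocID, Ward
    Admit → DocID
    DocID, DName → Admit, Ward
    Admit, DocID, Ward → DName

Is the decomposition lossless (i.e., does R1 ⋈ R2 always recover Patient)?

No

Common attributes: R1 ∩ R2 = {DocID, Ward}.
No dependency enlarges {DocID, Ward}, so (DocID, Ward)⁺ = {DocID, Ward}.
The closure contains neither all of R1 = {Admit, DocID, Ward} nor all of R2 = {DocID, Ward, DName}, so the common attributes are not a superkey of either fragment. The join is lossy.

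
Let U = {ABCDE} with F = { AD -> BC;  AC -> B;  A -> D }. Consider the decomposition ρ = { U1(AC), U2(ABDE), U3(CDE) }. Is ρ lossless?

Yes

Chase test. Columns are ABCDE; row i has aⱼ where attribute j ∈ Ui, else bᵢⱼ.
Initial tableau (one row per fragment):
  row 1: a1 b12 a3 b14 b15
  row 2: a1 a2 b23 a4 a5
  row 3: b31 b32 a3 a4 a5
Rows 1 and 2 agree on A; apply A→D and equate their D entries.
Rows 1 and 2 agree on AD; apply AD→BC and equate their BC entries.
Row 2 is now all distinguished symbols — the join is lossless.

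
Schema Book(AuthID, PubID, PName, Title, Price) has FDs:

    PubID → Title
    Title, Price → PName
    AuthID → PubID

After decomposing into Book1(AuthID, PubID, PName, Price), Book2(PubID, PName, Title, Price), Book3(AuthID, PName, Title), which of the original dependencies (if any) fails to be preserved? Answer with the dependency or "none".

PubID → Title lies within Book2.
Title, Price → PName lies within Book2.
AuthID → PubID lies within Book1.
Every dependency is enforceable on the fragments, so the decomposition is dependency-preserving.

none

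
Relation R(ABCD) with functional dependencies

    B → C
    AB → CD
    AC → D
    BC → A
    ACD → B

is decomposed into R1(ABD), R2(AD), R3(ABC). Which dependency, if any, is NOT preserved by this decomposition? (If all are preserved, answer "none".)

none

B → C lies within R3.
AB → CD: restricted closure across fragments reaches CD.
AC → D: restricted closure across fragments reaches D.
BC → A lies within R3.
ACD → B: restricted closure across fragments reaches B.
Every dependency is enforceable on the fragments, so the decomposition is dependency-preserving.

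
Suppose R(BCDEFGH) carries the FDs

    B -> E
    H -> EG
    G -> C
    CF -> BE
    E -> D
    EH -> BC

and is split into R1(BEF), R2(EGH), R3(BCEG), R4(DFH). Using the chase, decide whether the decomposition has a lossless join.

Chase test. Columns are BCDEFGH; row i has aⱼ where attribute j ∈ Ri, else bᵢⱼ.
Initial tableau (one row per fragment):
  row 1: a1 b12 b13 a4 a5 b16 b17
  row 2: b21 b22 b23 a4 b25 a6 a7
  row 3: a1 a2 b33 a4 b35 a6 b37
  row 4: b41 b42 a3 b44 a5 b46 a7
Rows 2 and 4 agree on H; apply H→EG and equate their EG entries.
Rows 2 and 3 agree on G; apply G→C and equate their C entries.
Rows 2 and 4 agree on G; apply G→C and equate their C entries.
Rows 1 and 2 agree on E; apply E→D and equate their D entries.
Rows 1 and 3 agree on E; apply E→D and equate their D entries.
Rows 1 and 4 agree on E; apply E→D and equate their D entries.
Rows 2 and 4 agree on EH; apply EH→BC and equate their BC entries.
No row becomes fully distinguished — the join is lossy.

No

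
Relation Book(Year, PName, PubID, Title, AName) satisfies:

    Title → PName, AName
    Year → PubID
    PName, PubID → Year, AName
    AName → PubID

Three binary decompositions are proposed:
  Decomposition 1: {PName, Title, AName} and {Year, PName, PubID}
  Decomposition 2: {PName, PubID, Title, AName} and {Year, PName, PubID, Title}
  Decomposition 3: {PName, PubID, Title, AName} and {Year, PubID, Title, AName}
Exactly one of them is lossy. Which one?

Decomposition 1

Decomposition 1: common = {PName}, closure = {PName} → lossy.
Decomposition 2: common = {PName, PubID, Title}, closure = {Year, PName, PubID, Title, AName} → lossless.
Decomposition 3: common = {PubID, Title, AName}, closure = {Year, PName, PubID, Title, AName} → lossless.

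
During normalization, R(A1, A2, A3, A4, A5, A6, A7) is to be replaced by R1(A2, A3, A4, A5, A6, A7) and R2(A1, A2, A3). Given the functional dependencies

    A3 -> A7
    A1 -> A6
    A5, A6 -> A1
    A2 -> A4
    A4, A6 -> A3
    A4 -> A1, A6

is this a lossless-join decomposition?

Common attributes: R1 ∩ R2 = {A2, A3}.
Closure of {A2, A3}: A3 → A7 applies, adding A7; A2 → A4 applies, adding A4; A4 → A1, A6 applies, adding A1, A6. So (A2, A3)⁺ = {A1, A2, A3, A4, A6, A7}.
This closure contains every attribute of R2, so R1 ∩ R2 → R2. The join is lossless.

Yes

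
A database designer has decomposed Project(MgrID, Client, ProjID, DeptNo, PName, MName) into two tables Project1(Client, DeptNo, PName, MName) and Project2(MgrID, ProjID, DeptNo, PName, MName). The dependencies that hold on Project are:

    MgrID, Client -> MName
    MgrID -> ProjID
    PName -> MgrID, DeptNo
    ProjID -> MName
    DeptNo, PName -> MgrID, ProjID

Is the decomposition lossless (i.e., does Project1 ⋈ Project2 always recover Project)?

Common attributes: Project1 ∩ Project2 = {DeptNo, PName, MName}.
Closure of {DeptNo, PName, MName}: PName → MgrID, DeptNo applies, adding MgrID; DeptNo, PName → MgrID, ProjID applies, adding ProjID. So (DeptNo, PName, MName)⁺ = {MgrID, ProjID, DeptNo, PName, MName}.
This closure contains every attribute of Project2, so Project1 ∩ Project2 → Project2. The join is lossless.

Yes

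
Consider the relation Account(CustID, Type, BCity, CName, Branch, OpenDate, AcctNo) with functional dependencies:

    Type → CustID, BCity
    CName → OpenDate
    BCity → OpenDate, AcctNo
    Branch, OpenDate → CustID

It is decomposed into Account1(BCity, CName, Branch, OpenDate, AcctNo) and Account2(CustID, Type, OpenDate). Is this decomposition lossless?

No

Common attributes: Account1 ∩ Account2 = {OpenDate}.
No dependency enlarges {OpenDate}, so (OpenDate)⁺ = {OpenDate}.
The closure contains neither all of Account1 = {BCity, CName, Branch, OpenDate, AcctNo} nor all of Account2 = {CustID, Type, OpenDate}, so the common attributes are not a superkey of either fragment. The join is lossy.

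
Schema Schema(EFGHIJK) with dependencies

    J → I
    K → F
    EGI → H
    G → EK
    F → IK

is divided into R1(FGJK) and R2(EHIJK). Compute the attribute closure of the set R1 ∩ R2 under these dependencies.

FIJK

R1 ∩ R2 = {JK}.
J → I applies, adding I
K → F applies, adding F
Closure: {FIJK}.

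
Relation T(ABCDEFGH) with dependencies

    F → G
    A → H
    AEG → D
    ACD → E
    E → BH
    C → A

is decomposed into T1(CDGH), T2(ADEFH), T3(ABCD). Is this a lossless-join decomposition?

No

Chase test. Columns are ABCDEFGH; row i has aⱼ where attribute j ∈ Ti, else bᵢⱼ.
Initial tableau (one row per fragment):
  row 1: b11 b12 a3 a4 b15 b16 a7 a8
  row 2: a1 b22 b23 a4 a5 a6 b27 a8
  row 3: a1 a2 a3 a4 b35 b36 b37 b38
Rows 2 and 3 agree on A; apply A→H and equate their H entries.
Rows 1 and 3 agree on C; apply C→A and equate their A entries.
Rows 1 and 3 agree on ACD; apply ACD→E and equate their E entries.
Rows 1 and 3 agree on E; apply E→BH and equate their BH entries.
No row becomes fully distinguished — the join is lossy.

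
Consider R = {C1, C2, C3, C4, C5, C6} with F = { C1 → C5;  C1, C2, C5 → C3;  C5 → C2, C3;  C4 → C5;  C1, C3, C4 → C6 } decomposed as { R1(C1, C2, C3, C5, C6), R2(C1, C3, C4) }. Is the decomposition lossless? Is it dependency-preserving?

lossy and not dependency-preserving

Lossless test: (C1, C3)⁺ = {C1, C2, C3, C5}, which is a superkey of neither fragment — lossy.
Dependency preservation: the restricted closure of {C4} across the fragments never reaches {C5}, so C4 → C5 cannot be enforced without a join — not preserved.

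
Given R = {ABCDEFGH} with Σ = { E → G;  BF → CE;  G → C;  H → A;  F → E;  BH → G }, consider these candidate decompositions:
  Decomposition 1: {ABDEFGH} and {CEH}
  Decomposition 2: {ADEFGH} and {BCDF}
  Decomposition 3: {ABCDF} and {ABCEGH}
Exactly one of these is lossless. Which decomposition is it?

Decomposition 1: common = {EH}, closure = {ACEGH} → lossless.
Decomposition 2: common = {DF}, closure = {CDEFG} → lossy.
Decomposition 3: common = {ABC}, closure = {ABC} → lossy.

Decomposition 1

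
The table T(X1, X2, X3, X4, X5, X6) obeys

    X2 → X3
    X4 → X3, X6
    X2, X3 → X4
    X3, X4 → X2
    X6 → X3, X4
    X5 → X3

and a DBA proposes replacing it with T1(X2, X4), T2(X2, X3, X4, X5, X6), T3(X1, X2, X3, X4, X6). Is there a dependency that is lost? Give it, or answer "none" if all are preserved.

X2 → X3 lies within T2.
X4 → X3, X6 lies within T2.
X2, X3 → X4 lies within T2.
X3, X4 → X2 lies within T2.
X6 → X3, X4 lies within T2.
X5 → X3 lies within T2.
Every dependency is enforceable on the fragments, so the decomposition is dependency-preserving.

none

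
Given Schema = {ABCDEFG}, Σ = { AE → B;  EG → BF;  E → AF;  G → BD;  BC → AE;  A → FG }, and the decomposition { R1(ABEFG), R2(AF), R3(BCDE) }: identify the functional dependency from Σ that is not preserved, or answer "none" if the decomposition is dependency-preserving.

Check G → BD: no single fragment contains all of {BDG}, and the restricted closure of {G} across the fragments never reaches {BD}.
AE → B is preserved.
EG → BF is preserved.
E → AF is preserved.
BC → AE is preserved.
A → FG is preserved.

G → BD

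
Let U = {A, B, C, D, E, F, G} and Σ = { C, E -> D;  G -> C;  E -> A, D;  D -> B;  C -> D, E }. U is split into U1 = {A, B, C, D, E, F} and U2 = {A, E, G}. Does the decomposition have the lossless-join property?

Common attributes: U1 ∩ U2 = {A, E}.
Closure of {A, E}: E → A, D applies, adding D; D → B applies, adding B. So (A, E)⁺ = {A, B, D, E}.
The closure contains neither all of U1 = {A, B, C, D, E, F} nor all of U2 = {A, E, G}, so the common attributes are not a superkey of either fragment. The join is lossy.

No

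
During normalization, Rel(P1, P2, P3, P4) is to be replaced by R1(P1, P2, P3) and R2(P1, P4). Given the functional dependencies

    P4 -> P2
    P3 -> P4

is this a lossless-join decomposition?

No

Common attributes: R1 ∩ R2 = {P1}.
No dependency enlarges {P1}, so (P1)⁺ = {P1}.
The closure contains neither all of R1 = {P1, P2, P3} nor all of R2 = {P1, P4}, so the common attributes are not a superkey of either fragment. The join is lossy.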